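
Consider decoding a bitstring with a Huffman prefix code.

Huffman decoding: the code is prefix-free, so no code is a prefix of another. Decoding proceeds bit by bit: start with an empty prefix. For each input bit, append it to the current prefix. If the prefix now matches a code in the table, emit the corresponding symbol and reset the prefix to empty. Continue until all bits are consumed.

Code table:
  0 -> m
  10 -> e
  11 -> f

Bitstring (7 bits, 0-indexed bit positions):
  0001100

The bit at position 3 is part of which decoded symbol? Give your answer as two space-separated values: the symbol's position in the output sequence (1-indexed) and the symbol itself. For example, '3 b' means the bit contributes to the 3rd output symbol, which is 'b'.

Answer: 4 f

Derivation:
Bit 0: prefix='0' -> emit 'm', reset
Bit 1: prefix='0' -> emit 'm', reset
Bit 2: prefix='0' -> emit 'm', reset
Bit 3: prefix='1' (no match yet)
Bit 4: prefix='11' -> emit 'f', reset
Bit 5: prefix='0' -> emit 'm', reset
Bit 6: prefix='0' -> emit 'm', reset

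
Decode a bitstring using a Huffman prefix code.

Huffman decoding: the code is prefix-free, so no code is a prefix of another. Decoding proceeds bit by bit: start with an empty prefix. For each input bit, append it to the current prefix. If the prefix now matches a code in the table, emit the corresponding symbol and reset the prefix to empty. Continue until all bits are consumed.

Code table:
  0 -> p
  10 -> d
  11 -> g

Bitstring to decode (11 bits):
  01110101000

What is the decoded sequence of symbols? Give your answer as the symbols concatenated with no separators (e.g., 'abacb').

Bit 0: prefix='0' -> emit 'p', reset
Bit 1: prefix='1' (no match yet)
Bit 2: prefix='11' -> emit 'g', reset
Bit 3: prefix='1' (no match yet)
Bit 4: prefix='10' -> emit 'd', reset
Bit 5: prefix='1' (no match yet)
Bit 6: prefix='10' -> emit 'd', reset
Bit 7: prefix='1' (no match yet)
Bit 8: prefix='10' -> emit 'd', reset
Bit 9: prefix='0' -> emit 'p', reset
Bit 10: prefix='0' -> emit 'p', reset

Answer: pgdddpp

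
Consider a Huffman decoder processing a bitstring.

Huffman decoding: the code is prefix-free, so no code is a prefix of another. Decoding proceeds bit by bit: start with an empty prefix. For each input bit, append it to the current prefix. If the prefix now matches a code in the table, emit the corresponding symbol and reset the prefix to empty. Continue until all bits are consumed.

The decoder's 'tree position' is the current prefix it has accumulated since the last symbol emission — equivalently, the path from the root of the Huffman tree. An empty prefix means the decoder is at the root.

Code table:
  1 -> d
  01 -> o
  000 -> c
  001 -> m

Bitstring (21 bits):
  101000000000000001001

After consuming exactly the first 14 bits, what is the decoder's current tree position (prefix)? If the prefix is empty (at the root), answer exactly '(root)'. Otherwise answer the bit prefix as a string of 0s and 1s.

Bit 0: prefix='1' -> emit 'd', reset
Bit 1: prefix='0' (no match yet)
Bit 2: prefix='01' -> emit 'o', reset
Bit 3: prefix='0' (no match yet)
Bit 4: prefix='00' (no match yet)
Bit 5: prefix='000' -> emit 'c', reset
Bit 6: prefix='0' (no match yet)
Bit 7: prefix='00' (no match yet)
Bit 8: prefix='000' -> emit 'c', reset
Bit 9: prefix='0' (no match yet)
Bit 10: prefix='00' (no match yet)
Bit 11: prefix='000' -> emit 'c', reset
Bit 12: prefix='0' (no match yet)
Bit 13: prefix='00' (no match yet)

Answer: 00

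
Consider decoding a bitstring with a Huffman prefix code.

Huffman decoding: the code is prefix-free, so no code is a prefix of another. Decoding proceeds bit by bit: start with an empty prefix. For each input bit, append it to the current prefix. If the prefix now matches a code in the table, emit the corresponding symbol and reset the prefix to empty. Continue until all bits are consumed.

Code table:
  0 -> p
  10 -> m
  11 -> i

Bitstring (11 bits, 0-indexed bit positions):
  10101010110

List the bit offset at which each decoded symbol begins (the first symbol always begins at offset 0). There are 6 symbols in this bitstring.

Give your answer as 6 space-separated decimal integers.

Answer: 0 2 4 6 8 10

Derivation:
Bit 0: prefix='1' (no match yet)
Bit 1: prefix='10' -> emit 'm', reset
Bit 2: prefix='1' (no match yet)
Bit 3: prefix='10' -> emit 'm', reset
Bit 4: prefix='1' (no match yet)
Bit 5: prefix='10' -> emit 'm', reset
Bit 6: prefix='1' (no match yet)
Bit 7: prefix='10' -> emit 'm', reset
Bit 8: prefix='1' (no match yet)
Bit 9: prefix='11' -> emit 'i', reset
Bit 10: prefix='0' -> emit 'p', reset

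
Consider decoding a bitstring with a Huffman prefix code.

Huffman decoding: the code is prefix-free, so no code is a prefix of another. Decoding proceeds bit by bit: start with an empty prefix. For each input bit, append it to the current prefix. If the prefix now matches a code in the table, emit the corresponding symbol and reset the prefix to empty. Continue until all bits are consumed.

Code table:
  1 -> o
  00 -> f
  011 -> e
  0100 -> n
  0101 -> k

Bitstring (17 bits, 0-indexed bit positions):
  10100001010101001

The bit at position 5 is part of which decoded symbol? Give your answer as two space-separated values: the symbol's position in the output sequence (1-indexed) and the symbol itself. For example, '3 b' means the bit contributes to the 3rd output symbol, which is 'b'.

Bit 0: prefix='1' -> emit 'o', reset
Bit 1: prefix='0' (no match yet)
Bit 2: prefix='01' (no match yet)
Bit 3: prefix='010' (no match yet)
Bit 4: prefix='0100' -> emit 'n', reset
Bit 5: prefix='0' (no match yet)
Bit 6: prefix='00' -> emit 'f', reset
Bit 7: prefix='1' -> emit 'o', reset
Bit 8: prefix='0' (no match yet)
Bit 9: prefix='01' (no match yet)

Answer: 3 f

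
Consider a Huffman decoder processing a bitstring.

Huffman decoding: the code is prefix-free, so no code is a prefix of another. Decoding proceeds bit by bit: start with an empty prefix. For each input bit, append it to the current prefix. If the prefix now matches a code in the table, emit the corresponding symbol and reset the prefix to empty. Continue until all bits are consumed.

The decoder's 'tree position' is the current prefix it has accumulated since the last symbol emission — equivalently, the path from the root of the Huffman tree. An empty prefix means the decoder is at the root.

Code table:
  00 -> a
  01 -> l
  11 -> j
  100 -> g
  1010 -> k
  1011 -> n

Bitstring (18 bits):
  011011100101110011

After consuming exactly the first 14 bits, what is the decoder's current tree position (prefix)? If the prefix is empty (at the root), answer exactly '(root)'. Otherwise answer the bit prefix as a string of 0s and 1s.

Answer: 1

Derivation:
Bit 0: prefix='0' (no match yet)
Bit 1: prefix='01' -> emit 'l', reset
Bit 2: prefix='1' (no match yet)
Bit 3: prefix='10' (no match yet)
Bit 4: prefix='101' (no match yet)
Bit 5: prefix='1011' -> emit 'n', reset
Bit 6: prefix='1' (no match yet)
Bit 7: prefix='10' (no match yet)
Bit 8: prefix='100' -> emit 'g', reset
Bit 9: prefix='1' (no match yet)
Bit 10: prefix='10' (no match yet)
Bit 11: prefix='101' (no match yet)
Bit 12: prefix='1011' -> emit 'n', reset
Bit 13: prefix='1' (no match yet)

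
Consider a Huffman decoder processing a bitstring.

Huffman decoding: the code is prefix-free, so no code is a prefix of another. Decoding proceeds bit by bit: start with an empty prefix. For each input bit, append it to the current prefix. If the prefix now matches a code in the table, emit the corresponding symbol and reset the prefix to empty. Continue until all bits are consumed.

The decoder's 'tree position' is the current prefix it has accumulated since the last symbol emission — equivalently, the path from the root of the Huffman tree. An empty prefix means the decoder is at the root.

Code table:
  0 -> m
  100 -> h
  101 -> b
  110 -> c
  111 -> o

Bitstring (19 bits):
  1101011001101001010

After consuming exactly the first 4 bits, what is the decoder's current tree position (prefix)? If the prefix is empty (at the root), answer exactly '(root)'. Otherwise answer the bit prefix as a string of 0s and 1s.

Bit 0: prefix='1' (no match yet)
Bit 1: prefix='11' (no match yet)
Bit 2: prefix='110' -> emit 'c', reset
Bit 3: prefix='1' (no match yet)

Answer: 1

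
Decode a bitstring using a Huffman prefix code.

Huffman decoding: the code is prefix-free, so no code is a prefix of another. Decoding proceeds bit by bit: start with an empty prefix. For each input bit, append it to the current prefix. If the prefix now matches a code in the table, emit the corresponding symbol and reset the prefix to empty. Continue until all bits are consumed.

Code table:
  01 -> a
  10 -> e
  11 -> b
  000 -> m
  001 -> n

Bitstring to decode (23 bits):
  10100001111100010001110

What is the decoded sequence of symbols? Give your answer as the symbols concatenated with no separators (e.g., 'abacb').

Bit 0: prefix='1' (no match yet)
Bit 1: prefix='10' -> emit 'e', reset
Bit 2: prefix='1' (no match yet)
Bit 3: prefix='10' -> emit 'e', reset
Bit 4: prefix='0' (no match yet)
Bit 5: prefix='00' (no match yet)
Bit 6: prefix='000' -> emit 'm', reset
Bit 7: prefix='1' (no match yet)
Bit 8: prefix='11' -> emit 'b', reset
Bit 9: prefix='1' (no match yet)
Bit 10: prefix='11' -> emit 'b', reset
Bit 11: prefix='1' (no match yet)
Bit 12: prefix='10' -> emit 'e', reset
Bit 13: prefix='0' (no match yet)
Bit 14: prefix='00' (no match yet)
Bit 15: prefix='001' -> emit 'n', reset
Bit 16: prefix='0' (no match yet)
Bit 17: prefix='00' (no match yet)
Bit 18: prefix='000' -> emit 'm', reset
Bit 19: prefix='1' (no match yet)
Bit 20: prefix='11' -> emit 'b', reset
Bit 21: prefix='1' (no match yet)
Bit 22: prefix='10' -> emit 'e', reset

Answer: eembbenmbe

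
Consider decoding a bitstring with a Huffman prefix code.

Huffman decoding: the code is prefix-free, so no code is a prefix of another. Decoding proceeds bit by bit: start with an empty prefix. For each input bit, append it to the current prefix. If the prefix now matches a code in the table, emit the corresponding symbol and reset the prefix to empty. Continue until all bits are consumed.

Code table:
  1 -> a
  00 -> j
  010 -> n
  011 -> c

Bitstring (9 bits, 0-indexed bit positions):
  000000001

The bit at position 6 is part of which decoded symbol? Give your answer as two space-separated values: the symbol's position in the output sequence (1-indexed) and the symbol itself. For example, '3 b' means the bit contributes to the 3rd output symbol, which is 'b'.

Bit 0: prefix='0' (no match yet)
Bit 1: prefix='00' -> emit 'j', reset
Bit 2: prefix='0' (no match yet)
Bit 3: prefix='00' -> emit 'j', reset
Bit 4: prefix='0' (no match yet)
Bit 5: prefix='00' -> emit 'j', reset
Bit 6: prefix='0' (no match yet)
Bit 7: prefix='00' -> emit 'j', reset
Bit 8: prefix='1' -> emit 'a', reset

Answer: 4 j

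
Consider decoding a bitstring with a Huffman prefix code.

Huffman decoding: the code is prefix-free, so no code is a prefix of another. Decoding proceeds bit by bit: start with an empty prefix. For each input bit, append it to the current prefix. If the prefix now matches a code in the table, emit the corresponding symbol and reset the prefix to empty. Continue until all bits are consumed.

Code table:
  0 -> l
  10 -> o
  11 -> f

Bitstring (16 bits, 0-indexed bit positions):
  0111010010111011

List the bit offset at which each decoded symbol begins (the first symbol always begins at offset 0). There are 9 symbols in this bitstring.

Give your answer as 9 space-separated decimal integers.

Answer: 0 1 3 5 7 8 10 12 14

Derivation:
Bit 0: prefix='0' -> emit 'l', reset
Bit 1: prefix='1' (no match yet)
Bit 2: prefix='11' -> emit 'f', reset
Bit 3: prefix='1' (no match yet)
Bit 4: prefix='10' -> emit 'o', reset
Bit 5: prefix='1' (no match yet)
Bit 6: prefix='10' -> emit 'o', reset
Bit 7: prefix='0' -> emit 'l', reset
Bit 8: prefix='1' (no match yet)
Bit 9: prefix='10' -> emit 'o', reset
Bit 10: prefix='1' (no match yet)
Bit 11: prefix='11' -> emit 'f', reset
Bit 12: prefix='1' (no match yet)
Bit 13: prefix='10' -> emit 'o', reset
Bit 14: prefix='1' (no match yet)
Bit 15: prefix='11' -> emit 'f', reset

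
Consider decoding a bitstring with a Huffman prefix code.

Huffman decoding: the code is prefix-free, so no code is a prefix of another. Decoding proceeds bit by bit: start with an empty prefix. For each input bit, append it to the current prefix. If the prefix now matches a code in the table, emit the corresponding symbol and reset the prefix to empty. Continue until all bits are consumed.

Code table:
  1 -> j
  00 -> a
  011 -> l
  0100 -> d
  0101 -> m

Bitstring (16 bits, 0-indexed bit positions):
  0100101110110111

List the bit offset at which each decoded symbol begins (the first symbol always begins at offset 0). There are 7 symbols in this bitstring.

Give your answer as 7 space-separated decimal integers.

Bit 0: prefix='0' (no match yet)
Bit 1: prefix='01' (no match yet)
Bit 2: prefix='010' (no match yet)
Bit 3: prefix='0100' -> emit 'd', reset
Bit 4: prefix='1' -> emit 'j', reset
Bit 5: prefix='0' (no match yet)
Bit 6: prefix='01' (no match yet)
Bit 7: prefix='011' -> emit 'l', reset
Bit 8: prefix='1' -> emit 'j', reset
Bit 9: prefix='0' (no match yet)
Bit 10: prefix='01' (no match yet)
Bit 11: prefix='011' -> emit 'l', reset
Bit 12: prefix='0' (no match yet)
Bit 13: prefix='01' (no match yet)
Bit 14: prefix='011' -> emit 'l', reset
Bit 15: prefix='1' -> emit 'j', reset

Answer: 0 4 5 8 9 12 15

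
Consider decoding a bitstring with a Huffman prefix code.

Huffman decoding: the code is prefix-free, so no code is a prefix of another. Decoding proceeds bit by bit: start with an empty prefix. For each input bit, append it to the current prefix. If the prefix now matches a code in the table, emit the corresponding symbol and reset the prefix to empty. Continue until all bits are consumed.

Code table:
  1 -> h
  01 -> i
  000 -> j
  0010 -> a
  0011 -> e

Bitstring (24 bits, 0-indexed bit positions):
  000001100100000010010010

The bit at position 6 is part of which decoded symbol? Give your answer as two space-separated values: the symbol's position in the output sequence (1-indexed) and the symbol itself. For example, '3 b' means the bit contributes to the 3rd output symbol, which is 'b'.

Bit 0: prefix='0' (no match yet)
Bit 1: prefix='00' (no match yet)
Bit 2: prefix='000' -> emit 'j', reset
Bit 3: prefix='0' (no match yet)
Bit 4: prefix='00' (no match yet)
Bit 5: prefix='001' (no match yet)
Bit 6: prefix='0011' -> emit 'e', reset
Bit 7: prefix='0' (no match yet)
Bit 8: prefix='00' (no match yet)
Bit 9: prefix='001' (no match yet)
Bit 10: prefix='0010' -> emit 'a', reset

Answer: 2 e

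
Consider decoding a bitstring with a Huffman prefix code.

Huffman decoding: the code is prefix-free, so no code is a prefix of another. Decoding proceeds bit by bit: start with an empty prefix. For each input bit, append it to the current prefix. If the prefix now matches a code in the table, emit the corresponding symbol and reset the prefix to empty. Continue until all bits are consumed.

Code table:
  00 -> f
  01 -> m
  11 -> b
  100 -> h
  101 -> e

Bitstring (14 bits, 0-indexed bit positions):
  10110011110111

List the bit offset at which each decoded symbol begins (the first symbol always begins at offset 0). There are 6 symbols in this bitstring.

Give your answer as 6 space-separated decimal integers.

Bit 0: prefix='1' (no match yet)
Bit 1: prefix='10' (no match yet)
Bit 2: prefix='101' -> emit 'e', reset
Bit 3: prefix='1' (no match yet)
Bit 4: prefix='10' (no match yet)
Bit 5: prefix='100' -> emit 'h', reset
Bit 6: prefix='1' (no match yet)
Bit 7: prefix='11' -> emit 'b', reset
Bit 8: prefix='1' (no match yet)
Bit 9: prefix='11' -> emit 'b', reset
Bit 10: prefix='0' (no match yet)
Bit 11: prefix='01' -> emit 'm', reset
Bit 12: prefix='1' (no match yet)
Bit 13: prefix='11' -> emit 'b', reset

Answer: 0 3 6 8 10 12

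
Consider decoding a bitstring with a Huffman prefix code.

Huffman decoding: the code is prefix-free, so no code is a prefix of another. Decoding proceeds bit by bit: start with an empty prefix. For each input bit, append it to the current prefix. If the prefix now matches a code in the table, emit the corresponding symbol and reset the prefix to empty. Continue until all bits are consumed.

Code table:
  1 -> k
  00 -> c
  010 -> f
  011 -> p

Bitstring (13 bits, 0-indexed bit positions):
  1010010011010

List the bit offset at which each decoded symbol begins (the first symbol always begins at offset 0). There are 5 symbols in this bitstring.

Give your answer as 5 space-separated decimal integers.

Bit 0: prefix='1' -> emit 'k', reset
Bit 1: prefix='0' (no match yet)
Bit 2: prefix='01' (no match yet)
Bit 3: prefix='010' -> emit 'f', reset
Bit 4: prefix='0' (no match yet)
Bit 5: prefix='01' (no match yet)
Bit 6: prefix='010' -> emit 'f', reset
Bit 7: prefix='0' (no match yet)
Bit 8: prefix='01' (no match yet)
Bit 9: prefix='011' -> emit 'p', reset
Bit 10: prefix='0' (no match yet)
Bit 11: prefix='01' (no match yet)
Bit 12: prefix='010' -> emit 'f', reset

Answer: 0 1 4 7 10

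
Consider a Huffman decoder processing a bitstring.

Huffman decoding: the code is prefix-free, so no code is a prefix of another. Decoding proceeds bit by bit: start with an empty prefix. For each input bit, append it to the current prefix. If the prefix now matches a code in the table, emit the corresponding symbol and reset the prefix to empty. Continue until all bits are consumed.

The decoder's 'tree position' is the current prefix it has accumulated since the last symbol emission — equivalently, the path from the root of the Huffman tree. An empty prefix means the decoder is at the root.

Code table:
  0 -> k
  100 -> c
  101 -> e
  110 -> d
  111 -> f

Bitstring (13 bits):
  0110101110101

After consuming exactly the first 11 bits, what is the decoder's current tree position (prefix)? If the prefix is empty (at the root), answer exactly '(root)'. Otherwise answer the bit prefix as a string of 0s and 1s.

Answer: 1

Derivation:
Bit 0: prefix='0' -> emit 'k', reset
Bit 1: prefix='1' (no match yet)
Bit 2: prefix='11' (no match yet)
Bit 3: prefix='110' -> emit 'd', reset
Bit 4: prefix='1' (no match yet)
Bit 5: prefix='10' (no match yet)
Bit 6: prefix='101' -> emit 'e', reset
Bit 7: prefix='1' (no match yet)
Bit 8: prefix='11' (no match yet)
Bit 9: prefix='110' -> emit 'd', reset
Bit 10: prefix='1' (no match yet)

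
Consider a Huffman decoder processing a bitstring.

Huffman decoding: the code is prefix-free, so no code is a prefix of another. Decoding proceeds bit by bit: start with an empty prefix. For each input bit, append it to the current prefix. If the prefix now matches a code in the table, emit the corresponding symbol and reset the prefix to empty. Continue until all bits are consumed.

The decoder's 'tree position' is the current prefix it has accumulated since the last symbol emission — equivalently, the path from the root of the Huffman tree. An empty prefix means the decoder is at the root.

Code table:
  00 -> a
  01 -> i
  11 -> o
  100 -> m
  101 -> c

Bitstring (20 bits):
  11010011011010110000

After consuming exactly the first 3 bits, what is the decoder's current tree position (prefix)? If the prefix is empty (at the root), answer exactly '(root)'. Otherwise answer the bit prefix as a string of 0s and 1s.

Bit 0: prefix='1' (no match yet)
Bit 1: prefix='11' -> emit 'o', reset
Bit 2: prefix='0' (no match yet)

Answer: 0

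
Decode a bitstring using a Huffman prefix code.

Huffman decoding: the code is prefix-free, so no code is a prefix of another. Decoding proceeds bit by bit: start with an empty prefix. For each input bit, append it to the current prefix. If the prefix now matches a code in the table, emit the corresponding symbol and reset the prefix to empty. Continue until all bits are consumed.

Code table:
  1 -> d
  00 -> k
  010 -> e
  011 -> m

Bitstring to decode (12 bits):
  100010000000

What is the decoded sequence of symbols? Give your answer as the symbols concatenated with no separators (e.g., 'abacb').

Bit 0: prefix='1' -> emit 'd', reset
Bit 1: prefix='0' (no match yet)
Bit 2: prefix='00' -> emit 'k', reset
Bit 3: prefix='0' (no match yet)
Bit 4: prefix='01' (no match yet)
Bit 5: prefix='010' -> emit 'e', reset
Bit 6: prefix='0' (no match yet)
Bit 7: prefix='00' -> emit 'k', reset
Bit 8: prefix='0' (no match yet)
Bit 9: prefix='00' -> emit 'k', reset
Bit 10: prefix='0' (no match yet)
Bit 11: prefix='00' -> emit 'k', reset

Answer: dkekkk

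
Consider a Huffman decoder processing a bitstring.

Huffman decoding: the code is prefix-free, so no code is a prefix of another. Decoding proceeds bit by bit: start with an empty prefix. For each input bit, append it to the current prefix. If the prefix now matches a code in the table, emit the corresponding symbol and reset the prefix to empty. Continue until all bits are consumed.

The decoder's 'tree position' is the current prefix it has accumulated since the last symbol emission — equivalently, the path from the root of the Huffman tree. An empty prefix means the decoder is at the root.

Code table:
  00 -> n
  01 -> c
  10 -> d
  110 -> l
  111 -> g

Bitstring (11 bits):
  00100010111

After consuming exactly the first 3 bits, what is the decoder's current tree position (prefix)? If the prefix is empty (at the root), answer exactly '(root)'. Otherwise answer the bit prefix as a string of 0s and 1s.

Bit 0: prefix='0' (no match yet)
Bit 1: prefix='00' -> emit 'n', reset
Bit 2: prefix='1' (no match yet)

Answer: 1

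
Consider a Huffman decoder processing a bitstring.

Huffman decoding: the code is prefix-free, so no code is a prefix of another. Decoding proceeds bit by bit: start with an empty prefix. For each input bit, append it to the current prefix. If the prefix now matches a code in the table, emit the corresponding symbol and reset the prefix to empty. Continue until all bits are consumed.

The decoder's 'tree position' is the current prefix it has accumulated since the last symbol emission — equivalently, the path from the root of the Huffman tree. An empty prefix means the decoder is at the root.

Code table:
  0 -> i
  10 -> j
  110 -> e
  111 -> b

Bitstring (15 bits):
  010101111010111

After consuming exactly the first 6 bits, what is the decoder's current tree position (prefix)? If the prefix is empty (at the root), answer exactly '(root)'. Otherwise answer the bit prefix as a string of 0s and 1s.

Answer: 1

Derivation:
Bit 0: prefix='0' -> emit 'i', reset
Bit 1: prefix='1' (no match yet)
Bit 2: prefix='10' -> emit 'j', reset
Bit 3: prefix='1' (no match yet)
Bit 4: prefix='10' -> emit 'j', reset
Bit 5: prefix='1' (no match yet)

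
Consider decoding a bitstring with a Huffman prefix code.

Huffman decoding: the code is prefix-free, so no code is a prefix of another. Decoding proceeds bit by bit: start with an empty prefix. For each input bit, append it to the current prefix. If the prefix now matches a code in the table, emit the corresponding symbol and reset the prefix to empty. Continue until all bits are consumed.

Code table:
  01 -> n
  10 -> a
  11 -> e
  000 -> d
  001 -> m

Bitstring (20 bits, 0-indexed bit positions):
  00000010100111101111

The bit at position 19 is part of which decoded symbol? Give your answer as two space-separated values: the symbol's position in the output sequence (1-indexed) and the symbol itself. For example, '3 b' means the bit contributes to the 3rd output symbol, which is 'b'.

Answer: 9 e

Derivation:
Bit 0: prefix='0' (no match yet)
Bit 1: prefix='00' (no match yet)
Bit 2: prefix='000' -> emit 'd', reset
Bit 3: prefix='0' (no match yet)
Bit 4: prefix='00' (no match yet)
Bit 5: prefix='000' -> emit 'd', reset
Bit 6: prefix='1' (no match yet)
Bit 7: prefix='10' -> emit 'a', reset
Bit 8: prefix='1' (no match yet)
Bit 9: prefix='10' -> emit 'a', reset
Bit 10: prefix='0' (no match yet)
Bit 11: prefix='01' -> emit 'n', reset
Bit 12: prefix='1' (no match yet)
Bit 13: prefix='11' -> emit 'e', reset
Bit 14: prefix='1' (no match yet)
Bit 15: prefix='10' -> emit 'a', reset
Bit 16: prefix='1' (no match yet)
Bit 17: prefix='11' -> emit 'e', reset
Bit 18: prefix='1' (no match yet)
Bit 19: prefix='11' -> emit 'e', reset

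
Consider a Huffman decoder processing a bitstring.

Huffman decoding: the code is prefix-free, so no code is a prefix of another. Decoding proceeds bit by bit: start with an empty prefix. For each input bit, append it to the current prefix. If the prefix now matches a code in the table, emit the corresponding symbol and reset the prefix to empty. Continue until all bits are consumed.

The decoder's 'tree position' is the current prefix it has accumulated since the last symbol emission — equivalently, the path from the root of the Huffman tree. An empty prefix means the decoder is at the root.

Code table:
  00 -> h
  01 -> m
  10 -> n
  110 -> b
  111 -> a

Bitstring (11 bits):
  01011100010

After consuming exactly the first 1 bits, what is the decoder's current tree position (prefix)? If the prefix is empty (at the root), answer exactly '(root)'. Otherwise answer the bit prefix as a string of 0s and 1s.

Bit 0: prefix='0' (no match yet)

Answer: 0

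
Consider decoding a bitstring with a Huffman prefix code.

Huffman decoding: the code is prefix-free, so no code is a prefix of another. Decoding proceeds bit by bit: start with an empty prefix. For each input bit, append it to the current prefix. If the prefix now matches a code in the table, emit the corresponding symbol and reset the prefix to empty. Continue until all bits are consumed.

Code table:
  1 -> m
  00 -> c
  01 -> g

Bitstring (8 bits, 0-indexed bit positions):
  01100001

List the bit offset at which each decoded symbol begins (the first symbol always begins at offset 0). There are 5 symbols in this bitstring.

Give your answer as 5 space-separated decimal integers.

Answer: 0 2 3 5 7

Derivation:
Bit 0: prefix='0' (no match yet)
Bit 1: prefix='01' -> emit 'g', reset
Bit 2: prefix='1' -> emit 'm', reset
Bit 3: prefix='0' (no match yet)
Bit 4: prefix='00' -> emit 'c', reset
Bit 5: prefix='0' (no match yet)
Bit 6: prefix='00' -> emit 'c', reset
Bit 7: prefix='1' -> emit 'm', reset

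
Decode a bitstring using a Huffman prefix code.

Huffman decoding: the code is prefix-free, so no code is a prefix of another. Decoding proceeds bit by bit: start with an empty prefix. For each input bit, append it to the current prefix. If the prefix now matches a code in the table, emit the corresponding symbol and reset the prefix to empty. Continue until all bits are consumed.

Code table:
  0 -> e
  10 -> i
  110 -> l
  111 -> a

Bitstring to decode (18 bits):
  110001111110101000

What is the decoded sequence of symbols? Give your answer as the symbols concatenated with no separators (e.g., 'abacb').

Bit 0: prefix='1' (no match yet)
Bit 1: prefix='11' (no match yet)
Bit 2: prefix='110' -> emit 'l', reset
Bit 3: prefix='0' -> emit 'e', reset
Bit 4: prefix='0' -> emit 'e', reset
Bit 5: prefix='1' (no match yet)
Bit 6: prefix='11' (no match yet)
Bit 7: prefix='111' -> emit 'a', reset
Bit 8: prefix='1' (no match yet)
Bit 9: prefix='11' (no match yet)
Bit 10: prefix='111' -> emit 'a', reset
Bit 11: prefix='0' -> emit 'e', reset
Bit 12: prefix='1' (no match yet)
Bit 13: prefix='10' -> emit 'i', reset
Bit 14: prefix='1' (no match yet)
Bit 15: prefix='10' -> emit 'i', reset
Bit 16: prefix='0' -> emit 'e', reset
Bit 17: prefix='0' -> emit 'e', reset

Answer: leeaaeiiee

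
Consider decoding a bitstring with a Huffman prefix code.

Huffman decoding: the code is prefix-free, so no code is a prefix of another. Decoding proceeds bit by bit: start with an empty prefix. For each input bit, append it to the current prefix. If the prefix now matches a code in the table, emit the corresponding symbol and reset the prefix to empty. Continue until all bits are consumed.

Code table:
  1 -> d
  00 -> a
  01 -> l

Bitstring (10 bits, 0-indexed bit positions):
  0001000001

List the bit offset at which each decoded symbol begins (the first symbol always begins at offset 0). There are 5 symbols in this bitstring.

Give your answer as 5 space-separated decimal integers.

Bit 0: prefix='0' (no match yet)
Bit 1: prefix='00' -> emit 'a', reset
Bit 2: prefix='0' (no match yet)
Bit 3: prefix='01' -> emit 'l', reset
Bit 4: prefix='0' (no match yet)
Bit 5: prefix='00' -> emit 'a', reset
Bit 6: prefix='0' (no match yet)
Bit 7: prefix='00' -> emit 'a', reset
Bit 8: prefix='0' (no match yet)
Bit 9: prefix='01' -> emit 'l', reset

Answer: 0 2 4 6 8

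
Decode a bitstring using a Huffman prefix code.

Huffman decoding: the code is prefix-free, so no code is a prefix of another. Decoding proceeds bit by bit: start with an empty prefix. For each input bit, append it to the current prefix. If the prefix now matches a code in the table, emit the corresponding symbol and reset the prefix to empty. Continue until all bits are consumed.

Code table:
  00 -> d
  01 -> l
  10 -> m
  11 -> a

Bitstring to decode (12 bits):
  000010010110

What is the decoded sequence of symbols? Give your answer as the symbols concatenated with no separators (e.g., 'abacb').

Answer: ddmllm

Derivation:
Bit 0: prefix='0' (no match yet)
Bit 1: prefix='00' -> emit 'd', reset
Bit 2: prefix='0' (no match yet)
Bit 3: prefix='00' -> emit 'd', reset
Bit 4: prefix='1' (no match yet)
Bit 5: prefix='10' -> emit 'm', reset
Bit 6: prefix='0' (no match yet)
Bit 7: prefix='01' -> emit 'l', reset
Bit 8: prefix='0' (no match yet)
Bit 9: prefix='01' -> emit 'l', reset
Bit 10: prefix='1' (no match yet)
Bit 11: prefix='10' -> emit 'm', reset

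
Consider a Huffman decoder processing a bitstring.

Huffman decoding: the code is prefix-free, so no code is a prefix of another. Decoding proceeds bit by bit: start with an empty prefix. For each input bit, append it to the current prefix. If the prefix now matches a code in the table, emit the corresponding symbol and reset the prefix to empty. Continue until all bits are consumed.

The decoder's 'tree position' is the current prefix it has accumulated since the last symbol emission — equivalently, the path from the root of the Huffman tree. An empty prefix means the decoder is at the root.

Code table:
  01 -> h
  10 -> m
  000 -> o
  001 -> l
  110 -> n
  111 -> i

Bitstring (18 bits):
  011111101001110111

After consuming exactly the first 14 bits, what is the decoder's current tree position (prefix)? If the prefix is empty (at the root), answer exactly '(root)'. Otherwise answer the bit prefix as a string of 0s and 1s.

Bit 0: prefix='0' (no match yet)
Bit 1: prefix='01' -> emit 'h', reset
Bit 2: prefix='1' (no match yet)
Bit 3: prefix='11' (no match yet)
Bit 4: prefix='111' -> emit 'i', reset
Bit 5: prefix='1' (no match yet)
Bit 6: prefix='11' (no match yet)
Bit 7: prefix='110' -> emit 'n', reset
Bit 8: prefix='1' (no match yet)
Bit 9: prefix='10' -> emit 'm', reset
Bit 10: prefix='0' (no match yet)
Bit 11: prefix='01' -> emit 'h', reset
Bit 12: prefix='1' (no match yet)
Bit 13: prefix='11' (no match yet)

Answer: 11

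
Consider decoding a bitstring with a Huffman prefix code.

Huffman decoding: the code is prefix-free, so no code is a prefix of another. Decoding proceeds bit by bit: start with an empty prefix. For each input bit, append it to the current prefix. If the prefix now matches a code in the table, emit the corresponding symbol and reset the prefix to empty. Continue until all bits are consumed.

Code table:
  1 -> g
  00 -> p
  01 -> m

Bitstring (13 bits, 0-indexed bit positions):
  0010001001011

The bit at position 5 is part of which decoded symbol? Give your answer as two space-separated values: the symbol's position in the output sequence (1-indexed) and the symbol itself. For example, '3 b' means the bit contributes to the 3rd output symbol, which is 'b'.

Bit 0: prefix='0' (no match yet)
Bit 1: prefix='00' -> emit 'p', reset
Bit 2: prefix='1' -> emit 'g', reset
Bit 3: prefix='0' (no match yet)
Bit 4: prefix='00' -> emit 'p', reset
Bit 5: prefix='0' (no match yet)
Bit 6: prefix='01' -> emit 'm', reset
Bit 7: prefix='0' (no match yet)
Bit 8: prefix='00' -> emit 'p', reset
Bit 9: prefix='1' -> emit 'g', reset

Answer: 4 m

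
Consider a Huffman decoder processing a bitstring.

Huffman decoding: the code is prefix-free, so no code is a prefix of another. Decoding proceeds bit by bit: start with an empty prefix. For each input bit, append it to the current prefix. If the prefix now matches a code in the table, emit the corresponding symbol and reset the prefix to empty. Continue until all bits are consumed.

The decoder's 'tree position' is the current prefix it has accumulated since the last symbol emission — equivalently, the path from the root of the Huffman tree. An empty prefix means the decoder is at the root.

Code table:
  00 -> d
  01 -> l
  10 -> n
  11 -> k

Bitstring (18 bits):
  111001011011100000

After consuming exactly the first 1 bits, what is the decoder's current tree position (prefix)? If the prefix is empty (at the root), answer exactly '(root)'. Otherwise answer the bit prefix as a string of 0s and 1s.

Answer: 1

Derivation:
Bit 0: prefix='1' (no match yet)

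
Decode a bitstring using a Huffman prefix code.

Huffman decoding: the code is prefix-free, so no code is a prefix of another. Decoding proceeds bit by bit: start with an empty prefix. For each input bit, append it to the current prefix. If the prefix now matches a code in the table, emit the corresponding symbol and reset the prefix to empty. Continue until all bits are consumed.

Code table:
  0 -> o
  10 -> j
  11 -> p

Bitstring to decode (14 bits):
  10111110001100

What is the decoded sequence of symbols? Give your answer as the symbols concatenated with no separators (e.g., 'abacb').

Answer: jppjoopoo

Derivation:
Bit 0: prefix='1' (no match yet)
Bit 1: prefix='10' -> emit 'j', reset
Bit 2: prefix='1' (no match yet)
Bit 3: prefix='11' -> emit 'p', reset
Bit 4: prefix='1' (no match yet)
Bit 5: prefix='11' -> emit 'p', reset
Bit 6: prefix='1' (no match yet)
Bit 7: prefix='10' -> emit 'j', reset
Bit 8: prefix='0' -> emit 'o', reset
Bit 9: prefix='0' -> emit 'o', reset
Bit 10: prefix='1' (no match yet)
Bit 11: prefix='11' -> emit 'p', reset
Bit 12: prefix='0' -> emit 'o', reset
Bit 13: prefix='0' -> emit 'o', reset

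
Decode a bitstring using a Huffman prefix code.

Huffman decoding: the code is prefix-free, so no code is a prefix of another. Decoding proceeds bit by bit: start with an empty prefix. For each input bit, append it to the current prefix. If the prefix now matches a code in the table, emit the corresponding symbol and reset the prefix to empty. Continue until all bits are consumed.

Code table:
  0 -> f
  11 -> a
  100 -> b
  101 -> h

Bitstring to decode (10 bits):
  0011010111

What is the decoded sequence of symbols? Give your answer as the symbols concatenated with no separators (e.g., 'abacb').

Bit 0: prefix='0' -> emit 'f', reset
Bit 1: prefix='0' -> emit 'f', reset
Bit 2: prefix='1' (no match yet)
Bit 3: prefix='11' -> emit 'a', reset
Bit 4: prefix='0' -> emit 'f', reset
Bit 5: prefix='1' (no match yet)
Bit 6: prefix='10' (no match yet)
Bit 7: prefix='101' -> emit 'h', reset
Bit 8: prefix='1' (no match yet)
Bit 9: prefix='11' -> emit 'a', reset

Answer: ffafha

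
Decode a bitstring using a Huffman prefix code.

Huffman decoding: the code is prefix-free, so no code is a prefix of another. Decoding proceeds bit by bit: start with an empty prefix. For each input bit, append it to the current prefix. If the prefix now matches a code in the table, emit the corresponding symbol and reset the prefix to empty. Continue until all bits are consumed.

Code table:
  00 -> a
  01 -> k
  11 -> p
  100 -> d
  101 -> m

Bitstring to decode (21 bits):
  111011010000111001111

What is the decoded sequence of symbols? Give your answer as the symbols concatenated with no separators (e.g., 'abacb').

Answer: pmmaapdpp

Derivation:
Bit 0: prefix='1' (no match yet)
Bit 1: prefix='11' -> emit 'p', reset
Bit 2: prefix='1' (no match yet)
Bit 3: prefix='10' (no match yet)
Bit 4: prefix='101' -> emit 'm', reset
Bit 5: prefix='1' (no match yet)
Bit 6: prefix='10' (no match yet)
Bit 7: prefix='101' -> emit 'm', reset
Bit 8: prefix='0' (no match yet)
Bit 9: prefix='00' -> emit 'a', reset
Bit 10: prefix='0' (no match yet)
Bit 11: prefix='00' -> emit 'a', reset
Bit 12: prefix='1' (no match yet)
Bit 13: prefix='11' -> emit 'p', reset
Bit 14: prefix='1' (no match yet)
Bit 15: prefix='10' (no match yet)
Bit 16: prefix='100' -> emit 'd', reset
Bit 17: prefix='1' (no match yet)
Bit 18: prefix='11' -> emit 'p', reset
Bit 19: prefix='1' (no match yet)
Bit 20: prefix='11' -> emit 'p', reset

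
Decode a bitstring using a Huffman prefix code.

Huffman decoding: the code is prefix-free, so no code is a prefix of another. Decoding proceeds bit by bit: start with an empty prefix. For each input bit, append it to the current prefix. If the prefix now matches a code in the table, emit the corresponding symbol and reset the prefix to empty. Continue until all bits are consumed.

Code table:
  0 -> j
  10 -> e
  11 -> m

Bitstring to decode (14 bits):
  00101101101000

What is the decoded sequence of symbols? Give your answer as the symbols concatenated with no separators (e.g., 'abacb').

Bit 0: prefix='0' -> emit 'j', reset
Bit 1: prefix='0' -> emit 'j', reset
Bit 2: prefix='1' (no match yet)
Bit 3: prefix='10' -> emit 'e', reset
Bit 4: prefix='1' (no match yet)
Bit 5: prefix='11' -> emit 'm', reset
Bit 6: prefix='0' -> emit 'j', reset
Bit 7: prefix='1' (no match yet)
Bit 8: prefix='11' -> emit 'm', reset
Bit 9: prefix='0' -> emit 'j', reset
Bit 10: prefix='1' (no match yet)
Bit 11: prefix='10' -> emit 'e', reset
Bit 12: prefix='0' -> emit 'j', reset
Bit 13: prefix='0' -> emit 'j', reset

Answer: jjemjmjejj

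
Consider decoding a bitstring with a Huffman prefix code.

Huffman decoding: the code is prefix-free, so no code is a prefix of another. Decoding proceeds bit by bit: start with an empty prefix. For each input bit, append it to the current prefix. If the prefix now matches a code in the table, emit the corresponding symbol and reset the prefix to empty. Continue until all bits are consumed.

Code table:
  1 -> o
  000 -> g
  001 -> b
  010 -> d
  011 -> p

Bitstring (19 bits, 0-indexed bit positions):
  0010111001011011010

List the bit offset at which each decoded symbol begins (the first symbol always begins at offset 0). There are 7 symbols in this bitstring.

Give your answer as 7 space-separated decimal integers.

Answer: 0 3 6 7 10 13 16

Derivation:
Bit 0: prefix='0' (no match yet)
Bit 1: prefix='00' (no match yet)
Bit 2: prefix='001' -> emit 'b', reset
Bit 3: prefix='0' (no match yet)
Bit 4: prefix='01' (no match yet)
Bit 5: prefix='011' -> emit 'p', reset
Bit 6: prefix='1' -> emit 'o', reset
Bit 7: prefix='0' (no match yet)
Bit 8: prefix='00' (no match yet)
Bit 9: prefix='001' -> emit 'b', reset
Bit 10: prefix='0' (no match yet)
Bit 11: prefix='01' (no match yet)
Bit 12: prefix='011' -> emit 'p', reset
Bit 13: prefix='0' (no match yet)
Bit 14: prefix='01' (no match yet)
Bit 15: prefix='011' -> emit 'p', reset
Bit 16: prefix='0' (no match yet)
Bit 17: prefix='01' (no match yet)
Bit 18: prefix='010' -> emit 'd', reset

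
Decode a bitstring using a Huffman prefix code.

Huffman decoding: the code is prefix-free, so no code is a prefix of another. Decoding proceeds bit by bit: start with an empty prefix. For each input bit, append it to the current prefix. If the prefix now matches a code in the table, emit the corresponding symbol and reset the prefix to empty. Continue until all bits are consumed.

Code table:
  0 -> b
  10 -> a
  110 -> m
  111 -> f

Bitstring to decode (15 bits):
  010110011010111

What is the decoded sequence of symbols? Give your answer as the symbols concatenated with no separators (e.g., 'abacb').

Answer: bambmaf

Derivation:
Bit 0: prefix='0' -> emit 'b', reset
Bit 1: prefix='1' (no match yet)
Bit 2: prefix='10' -> emit 'a', reset
Bit 3: prefix='1' (no match yet)
Bit 4: prefix='11' (no match yet)
Bit 5: prefix='110' -> emit 'm', reset
Bit 6: prefix='0' -> emit 'b', reset
Bit 7: prefix='1' (no match yet)
Bit 8: prefix='11' (no match yet)
Bit 9: prefix='110' -> emit 'm', reset
Bit 10: prefix='1' (no match yet)
Bit 11: prefix='10' -> emit 'a', reset
Bit 12: prefix='1' (no match yet)
Bit 13: prefix='11' (no match yet)
Bit 14: prefix='111' -> emit 'f', reset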